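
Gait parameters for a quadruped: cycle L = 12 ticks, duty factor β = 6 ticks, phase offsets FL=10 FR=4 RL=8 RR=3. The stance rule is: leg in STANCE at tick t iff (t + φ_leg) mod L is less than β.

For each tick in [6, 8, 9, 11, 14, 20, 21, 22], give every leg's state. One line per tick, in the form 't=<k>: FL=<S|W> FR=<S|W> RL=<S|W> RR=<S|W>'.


t=6: phase=(4,10,2,9) vs β=6 → FL=S FR=W RL=S RR=W
t=8: phase=(6,0,4,11) vs β=6 → FL=W FR=S RL=S RR=W
t=9: phase=(7,1,5,0) vs β=6 → FL=W FR=S RL=S RR=S
t=11: phase=(9,3,7,2) vs β=6 → FL=W FR=S RL=W RR=S
t=14: phase=(0,6,10,5) vs β=6 → FL=S FR=W RL=W RR=S
t=20: phase=(6,0,4,11) vs β=6 → FL=W FR=S RL=S RR=W
t=21: phase=(7,1,5,0) vs β=6 → FL=W FR=S RL=S RR=S
t=22: phase=(8,2,6,1) vs β=6 → FL=W FR=S RL=W RR=S

t=6: FL=S FR=W RL=S RR=W
t=8: FL=W FR=S RL=S RR=W
t=9: FL=W FR=S RL=S RR=S
t=11: FL=W FR=S RL=W RR=S
t=14: FL=S FR=W RL=W RR=S
t=20: FL=W FR=S RL=S RR=W
t=21: FL=W FR=S RL=S RR=S
t=22: FL=W FR=S RL=W RR=S


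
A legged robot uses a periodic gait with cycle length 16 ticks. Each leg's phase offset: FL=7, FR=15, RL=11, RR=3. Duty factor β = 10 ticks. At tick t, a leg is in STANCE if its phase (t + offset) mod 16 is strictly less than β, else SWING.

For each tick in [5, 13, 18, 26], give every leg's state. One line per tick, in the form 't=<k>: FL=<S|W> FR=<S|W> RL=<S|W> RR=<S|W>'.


t=5: phase=(12,4,0,8) vs β=10 → FL=W FR=S RL=S RR=S
t=13: phase=(4,12,8,0) vs β=10 → FL=S FR=W RL=S RR=S
t=18: phase=(9,1,13,5) vs β=10 → FL=S FR=S RL=W RR=S
t=26: phase=(1,9,5,13) vs β=10 → FL=S FR=S RL=S RR=W

t=5: FL=W FR=S RL=S RR=S
t=13: FL=S FR=W RL=S RR=S
t=18: FL=S FR=S RL=W RR=S
t=26: FL=S FR=S RL=S RR=W


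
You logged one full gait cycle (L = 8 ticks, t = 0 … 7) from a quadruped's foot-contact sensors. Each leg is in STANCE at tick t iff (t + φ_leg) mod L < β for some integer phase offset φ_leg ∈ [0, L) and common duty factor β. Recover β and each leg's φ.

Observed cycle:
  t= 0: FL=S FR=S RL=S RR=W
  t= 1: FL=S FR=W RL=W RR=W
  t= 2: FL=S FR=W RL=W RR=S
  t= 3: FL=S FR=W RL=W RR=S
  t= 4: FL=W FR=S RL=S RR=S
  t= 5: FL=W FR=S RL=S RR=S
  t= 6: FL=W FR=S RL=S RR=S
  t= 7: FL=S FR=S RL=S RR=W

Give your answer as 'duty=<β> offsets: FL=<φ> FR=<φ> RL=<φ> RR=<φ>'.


duty=5 offsets: FL=1 FR=4 RL=4 RR=6

duty β = stance ticks per leg = 5
FL: stance ticks = 5; W→S at t=7 → φ=1
FR: stance ticks = 5; W→S at t=4 → φ=4
RL: stance ticks = 5; W→S at t=4 → φ=4
RR: stance ticks = 5; W→S at t=2 → φ=6


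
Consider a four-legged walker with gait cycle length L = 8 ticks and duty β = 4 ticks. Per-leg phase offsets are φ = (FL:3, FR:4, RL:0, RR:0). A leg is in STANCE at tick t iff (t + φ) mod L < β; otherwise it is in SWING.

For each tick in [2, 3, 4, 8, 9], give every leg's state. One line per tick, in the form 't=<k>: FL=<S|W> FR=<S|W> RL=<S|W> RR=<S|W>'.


t=2: FL=W FR=W RL=S RR=S
t=3: FL=W FR=W RL=S RR=S
t=4: FL=W FR=S RL=W RR=W
t=8: FL=S FR=W RL=S RR=S
t=9: FL=W FR=W RL=S RR=S

t=2: phase=(5,6,2,2) vs β=4 → FL=W FR=W RL=S RR=S
t=3: phase=(6,7,3,3) vs β=4 → FL=W FR=W RL=S RR=S
t=4: phase=(7,0,4,4) vs β=4 → FL=W FR=S RL=W RR=W
t=8: phase=(3,4,0,0) vs β=4 → FL=S FR=W RL=S RR=S
t=9: phase=(4,5,1,1) vs β=4 → FL=W FR=W RL=S RR=S


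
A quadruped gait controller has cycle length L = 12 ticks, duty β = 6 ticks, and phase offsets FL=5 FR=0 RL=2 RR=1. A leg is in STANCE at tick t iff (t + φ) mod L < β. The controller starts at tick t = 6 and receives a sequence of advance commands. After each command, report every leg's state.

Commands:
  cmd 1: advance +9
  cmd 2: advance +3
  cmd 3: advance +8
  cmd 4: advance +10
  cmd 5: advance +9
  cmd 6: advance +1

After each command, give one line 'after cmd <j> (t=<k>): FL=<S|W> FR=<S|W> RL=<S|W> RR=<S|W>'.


start t=6: FL=W FR=W RL=W RR=W
cmd 1: advance +9 → t=15, phase=(8,3,5,4) → FL=W FR=S RL=S RR=S
cmd 2: advance +3 → t=18, phase=(11,6,8,7) → FL=W FR=W RL=W RR=W
cmd 3: advance +8 → t=26, phase=(7,2,4,3) → FL=W FR=S RL=S RR=S
cmd 4: advance +10 → t=36, phase=(5,0,2,1) → FL=S FR=S RL=S RR=S
cmd 5: advance +9 → t=45, phase=(2,9,11,10) → FL=S FR=W RL=W RR=W
cmd 6: advance +1 → t=46, phase=(3,10,0,11) → FL=S FR=W RL=S RR=W

after cmd 1 (t=15): FL=W FR=S RL=S RR=S
after cmd 2 (t=18): FL=W FR=W RL=W RR=W
after cmd 3 (t=26): FL=W FR=S RL=S RR=S
after cmd 4 (t=36): FL=S FR=S RL=S RR=S
after cmd 5 (t=45): FL=S FR=W RL=W RR=W
after cmd 6 (t=46): FL=S FR=W RL=S RR=W


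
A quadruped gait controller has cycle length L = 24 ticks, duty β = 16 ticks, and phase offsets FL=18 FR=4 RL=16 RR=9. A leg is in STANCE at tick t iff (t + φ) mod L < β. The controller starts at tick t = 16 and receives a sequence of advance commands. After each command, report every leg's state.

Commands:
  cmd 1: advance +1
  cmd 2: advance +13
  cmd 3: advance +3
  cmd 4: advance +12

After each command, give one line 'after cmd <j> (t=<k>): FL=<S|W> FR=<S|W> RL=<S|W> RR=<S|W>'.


after cmd 1 (t=17): FL=S FR=W RL=S RR=S
after cmd 2 (t=30): FL=S FR=S RL=W RR=S
after cmd 3 (t=33): FL=S FR=S RL=S RR=W
after cmd 4 (t=45): FL=S FR=S RL=S RR=S

start t=16: FL=S FR=W RL=S RR=S
cmd 1: advance +1 → t=17, phase=(11,21,9,2) → FL=S FR=W RL=S RR=S
cmd 2: advance +13 → t=30, phase=(0,10,22,15) → FL=S FR=S RL=W RR=S
cmd 3: advance +3 → t=33, phase=(3,13,1,18) → FL=S FR=S RL=S RR=W
cmd 4: advance +12 → t=45, phase=(15,1,13,6) → FL=S FR=S RL=S RR=S


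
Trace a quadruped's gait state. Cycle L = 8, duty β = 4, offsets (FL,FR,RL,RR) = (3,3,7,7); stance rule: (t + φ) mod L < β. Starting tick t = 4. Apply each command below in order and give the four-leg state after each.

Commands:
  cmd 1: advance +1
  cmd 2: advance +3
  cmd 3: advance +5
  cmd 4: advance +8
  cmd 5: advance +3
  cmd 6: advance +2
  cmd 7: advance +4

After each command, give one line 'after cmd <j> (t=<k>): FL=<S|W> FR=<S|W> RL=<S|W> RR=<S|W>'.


after cmd 1 (t=5): FL=S FR=S RL=W RR=W
after cmd 2 (t=8): FL=S FR=S RL=W RR=W
after cmd 3 (t=13): FL=S FR=S RL=W RR=W
after cmd 4 (t=21): FL=S FR=S RL=W RR=W
after cmd 5 (t=24): FL=S FR=S RL=W RR=W
after cmd 6 (t=26): FL=W FR=W RL=S RR=S
after cmd 7 (t=30): FL=S FR=S RL=W RR=W

start t=4: FL=W FR=W RL=S RR=S
cmd 1: advance +1 → t=5, phase=(0,0,4,4) → FL=S FR=S RL=W RR=W
cmd 2: advance +3 → t=8, phase=(3,3,7,7) → FL=S FR=S RL=W RR=W
cmd 3: advance +5 → t=13, phase=(0,0,4,4) → FL=S FR=S RL=W RR=W
cmd 4: advance +8 → t=21, phase=(0,0,4,4) → FL=S FR=S RL=W RR=W
cmd 5: advance +3 → t=24, phase=(3,3,7,7) → FL=S FR=S RL=W RR=W
cmd 6: advance +2 → t=26, phase=(5,5,1,1) → FL=W FR=W RL=S RR=S
cmd 7: advance +4 → t=30, phase=(1,1,5,5) → FL=S FR=S RL=W RR=W


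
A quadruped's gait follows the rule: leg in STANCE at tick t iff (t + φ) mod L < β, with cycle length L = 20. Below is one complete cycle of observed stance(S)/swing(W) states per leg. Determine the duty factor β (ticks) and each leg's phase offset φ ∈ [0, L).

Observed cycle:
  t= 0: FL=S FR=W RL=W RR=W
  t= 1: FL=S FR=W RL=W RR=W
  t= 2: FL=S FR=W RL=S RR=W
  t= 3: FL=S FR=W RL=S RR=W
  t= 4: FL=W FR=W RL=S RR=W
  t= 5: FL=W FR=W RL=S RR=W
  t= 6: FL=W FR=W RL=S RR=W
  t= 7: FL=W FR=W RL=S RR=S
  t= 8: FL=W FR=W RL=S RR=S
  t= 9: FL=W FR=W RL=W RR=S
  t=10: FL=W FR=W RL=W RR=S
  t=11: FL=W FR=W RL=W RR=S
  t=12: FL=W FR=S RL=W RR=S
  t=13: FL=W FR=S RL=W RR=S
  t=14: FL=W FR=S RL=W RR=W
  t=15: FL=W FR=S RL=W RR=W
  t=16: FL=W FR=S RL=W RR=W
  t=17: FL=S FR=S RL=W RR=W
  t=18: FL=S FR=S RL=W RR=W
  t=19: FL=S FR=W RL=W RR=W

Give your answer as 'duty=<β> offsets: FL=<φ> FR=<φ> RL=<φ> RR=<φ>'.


duty=7 offsets: FL=3 FR=8 RL=18 RR=13

duty β = stance ticks per leg = 7
FL: stance ticks = 7; W→S at t=17 → φ=3
FR: stance ticks = 7; W→S at t=12 → φ=8
RL: stance ticks = 7; W→S at t=2 → φ=18
RR: stance ticks = 7; W→S at t=7 → φ=13


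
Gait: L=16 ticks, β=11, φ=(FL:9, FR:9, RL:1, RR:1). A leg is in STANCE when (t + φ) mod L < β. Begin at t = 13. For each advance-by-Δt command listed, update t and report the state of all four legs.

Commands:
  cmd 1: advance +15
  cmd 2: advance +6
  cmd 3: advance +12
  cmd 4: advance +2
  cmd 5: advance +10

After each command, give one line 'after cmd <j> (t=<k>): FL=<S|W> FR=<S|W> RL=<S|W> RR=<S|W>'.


after cmd 1 (t=28): FL=S FR=S RL=W RR=W
after cmd 2 (t=34): FL=W FR=W RL=S RR=S
after cmd 3 (t=46): FL=S FR=S RL=W RR=W
after cmd 4 (t=48): FL=S FR=S RL=S RR=S
after cmd 5 (t=58): FL=S FR=S RL=W RR=W

start t=13: FL=S FR=S RL=W RR=W
cmd 1: advance +15 → t=28, phase=(5,5,13,13) → FL=S FR=S RL=W RR=W
cmd 2: advance +6 → t=34, phase=(11,11,3,3) → FL=W FR=W RL=S RR=S
cmd 3: advance +12 → t=46, phase=(7,7,15,15) → FL=S FR=S RL=W RR=W
cmd 4: advance +2 → t=48, phase=(9,9,1,1) → FL=S FR=S RL=S RR=S
cmd 5: advance +10 → t=58, phase=(3,3,11,11) → FL=S FR=S RL=W RR=W


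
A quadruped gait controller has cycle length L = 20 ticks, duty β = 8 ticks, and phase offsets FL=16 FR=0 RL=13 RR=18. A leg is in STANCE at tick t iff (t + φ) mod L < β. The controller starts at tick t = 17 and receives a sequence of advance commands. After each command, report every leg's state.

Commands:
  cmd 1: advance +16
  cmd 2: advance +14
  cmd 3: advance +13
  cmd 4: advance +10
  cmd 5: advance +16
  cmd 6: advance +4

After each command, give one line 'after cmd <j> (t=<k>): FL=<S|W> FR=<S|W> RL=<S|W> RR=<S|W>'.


after cmd 1 (t=33): FL=W FR=W RL=S RR=W
after cmd 2 (t=47): FL=S FR=S RL=S RR=S
after cmd 3 (t=60): FL=W FR=S RL=W RR=W
after cmd 4 (t=70): FL=S FR=W RL=S RR=W
after cmd 5 (t=86): FL=S FR=S RL=W RR=S
after cmd 6 (t=90): FL=S FR=W RL=S RR=W

start t=17: FL=W FR=W RL=W RR=W
cmd 1: advance +16 → t=33, phase=(9,13,6,11) → FL=W FR=W RL=S RR=W
cmd 2: advance +14 → t=47, phase=(3,7,0,5) → FL=S FR=S RL=S RR=S
cmd 3: advance +13 → t=60, phase=(16,0,13,18) → FL=W FR=S RL=W RR=W
cmd 4: advance +10 → t=70, phase=(6,10,3,8) → FL=S FR=W RL=S RR=W
cmd 5: advance +16 → t=86, phase=(2,6,19,4) → FL=S FR=S RL=W RR=S
cmd 6: advance +4 → t=90, phase=(6,10,3,8) → FL=S FR=W RL=S RR=W


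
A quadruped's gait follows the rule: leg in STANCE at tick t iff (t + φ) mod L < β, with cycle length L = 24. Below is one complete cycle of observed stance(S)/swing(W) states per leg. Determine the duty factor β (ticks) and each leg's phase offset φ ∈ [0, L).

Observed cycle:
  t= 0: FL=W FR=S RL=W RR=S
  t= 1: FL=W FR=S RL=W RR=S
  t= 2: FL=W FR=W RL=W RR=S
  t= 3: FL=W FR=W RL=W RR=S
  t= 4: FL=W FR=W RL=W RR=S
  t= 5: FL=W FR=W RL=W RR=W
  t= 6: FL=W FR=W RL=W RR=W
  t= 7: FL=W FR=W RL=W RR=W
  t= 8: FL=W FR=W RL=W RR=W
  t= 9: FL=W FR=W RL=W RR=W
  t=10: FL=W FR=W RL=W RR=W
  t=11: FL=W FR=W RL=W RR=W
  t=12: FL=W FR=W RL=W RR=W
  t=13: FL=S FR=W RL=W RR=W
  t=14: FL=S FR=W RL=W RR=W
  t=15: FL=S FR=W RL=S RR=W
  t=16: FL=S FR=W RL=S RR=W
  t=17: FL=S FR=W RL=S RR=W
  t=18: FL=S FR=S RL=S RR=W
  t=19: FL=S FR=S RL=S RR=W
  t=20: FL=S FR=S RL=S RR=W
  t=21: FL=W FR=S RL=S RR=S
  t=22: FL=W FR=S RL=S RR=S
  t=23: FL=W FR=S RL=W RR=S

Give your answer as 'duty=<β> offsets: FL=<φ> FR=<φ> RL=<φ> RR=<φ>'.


duty=8 offsets: FL=11 FR=6 RL=9 RR=3

duty β = stance ticks per leg = 8
FL: stance ticks = 8; W→S at t=13 → φ=11
FR: stance ticks = 8; W→S at t=18 → φ=6
RL: stance ticks = 8; W→S at t=15 → φ=9
RR: stance ticks = 8; W→S at t=21 → φ=3


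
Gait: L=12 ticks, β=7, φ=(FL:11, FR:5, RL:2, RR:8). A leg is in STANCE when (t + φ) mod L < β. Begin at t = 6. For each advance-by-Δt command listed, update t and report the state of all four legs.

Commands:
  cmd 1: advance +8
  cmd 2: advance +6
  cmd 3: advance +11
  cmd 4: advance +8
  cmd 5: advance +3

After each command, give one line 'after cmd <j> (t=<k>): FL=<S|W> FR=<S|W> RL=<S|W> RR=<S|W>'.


after cmd 1 (t=14): FL=S FR=W RL=S RR=W
after cmd 2 (t=20): FL=W FR=S RL=W RR=S
after cmd 3 (t=31): FL=S FR=S RL=W RR=S
after cmd 4 (t=39): FL=S FR=W RL=S RR=W
after cmd 5 (t=42): FL=S FR=W RL=W RR=S

start t=6: FL=S FR=W RL=W RR=S
cmd 1: advance +8 → t=14, phase=(1,7,4,10) → FL=S FR=W RL=S RR=W
cmd 2: advance +6 → t=20, phase=(7,1,10,4) → FL=W FR=S RL=W RR=S
cmd 3: advance +11 → t=31, phase=(6,0,9,3) → FL=S FR=S RL=W RR=S
cmd 4: advance +8 → t=39, phase=(2,8,5,11) → FL=S FR=W RL=S RR=W
cmd 5: advance +3 → t=42, phase=(5,11,8,2) → FL=S FR=W RL=W RR=S


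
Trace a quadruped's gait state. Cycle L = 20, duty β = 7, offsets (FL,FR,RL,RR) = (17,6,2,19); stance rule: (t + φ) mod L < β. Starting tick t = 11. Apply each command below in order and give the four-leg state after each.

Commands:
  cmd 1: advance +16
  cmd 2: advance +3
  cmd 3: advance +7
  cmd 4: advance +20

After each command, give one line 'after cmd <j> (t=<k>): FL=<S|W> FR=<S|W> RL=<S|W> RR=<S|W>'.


start t=11: FL=W FR=W RL=W RR=W
cmd 1: advance +16 → t=27, phase=(4,13,9,6) → FL=S FR=W RL=W RR=S
cmd 2: advance +3 → t=30, phase=(7,16,12,9) → FL=W FR=W RL=W RR=W
cmd 3: advance +7 → t=37, phase=(14,3,19,16) → FL=W FR=S RL=W RR=W
cmd 4: advance +20 → t=57, phase=(14,3,19,16) → FL=W FR=S RL=W RR=W

after cmd 1 (t=27): FL=S FR=W RL=W RR=S
after cmd 2 (t=30): FL=W FR=W RL=W RR=W
after cmd 3 (t=37): FL=W FR=S RL=W RR=W
after cmd 4 (t=57): FL=W FR=S RL=W RR=W


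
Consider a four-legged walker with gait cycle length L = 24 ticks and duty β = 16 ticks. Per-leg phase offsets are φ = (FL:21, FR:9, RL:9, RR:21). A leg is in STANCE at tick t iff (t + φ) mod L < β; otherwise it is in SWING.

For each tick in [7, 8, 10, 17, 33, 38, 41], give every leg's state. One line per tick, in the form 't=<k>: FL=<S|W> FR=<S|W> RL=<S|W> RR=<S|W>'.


t=7: phase=(4,16,16,4) vs β=16 → FL=S FR=W RL=W RR=S
t=8: phase=(5,17,17,5) vs β=16 → FL=S FR=W RL=W RR=S
t=10: phase=(7,19,19,7) vs β=16 → FL=S FR=W RL=W RR=S
t=17: phase=(14,2,2,14) vs β=16 → FL=S FR=S RL=S RR=S
t=33: phase=(6,18,18,6) vs β=16 → FL=S FR=W RL=W RR=S
t=38: phase=(11,23,23,11) vs β=16 → FL=S FR=W RL=W RR=S
t=41: phase=(14,2,2,14) vs β=16 → FL=S FR=S RL=S RR=S

t=7: FL=S FR=W RL=W RR=S
t=8: FL=S FR=W RL=W RR=S
t=10: FL=S FR=W RL=W RR=S
t=17: FL=S FR=S RL=S RR=S
t=33: FL=S FR=W RL=W RR=S
t=38: FL=S FR=W RL=W RR=S
t=41: FL=S FR=S RL=S RR=S


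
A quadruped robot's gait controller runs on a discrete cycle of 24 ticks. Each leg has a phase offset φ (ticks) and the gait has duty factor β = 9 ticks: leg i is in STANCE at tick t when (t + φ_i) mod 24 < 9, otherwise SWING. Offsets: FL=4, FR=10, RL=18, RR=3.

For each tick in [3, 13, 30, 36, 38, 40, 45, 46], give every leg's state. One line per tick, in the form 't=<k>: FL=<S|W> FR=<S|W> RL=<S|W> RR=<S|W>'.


t=3: FL=S FR=W RL=W RR=S
t=13: FL=W FR=W RL=S RR=W
t=30: FL=W FR=W RL=S RR=W
t=36: FL=W FR=W RL=S RR=W
t=38: FL=W FR=S RL=S RR=W
t=40: FL=W FR=S RL=W RR=W
t=45: FL=S FR=S RL=W RR=S
t=46: FL=S FR=S RL=W RR=S

t=3: phase=(7,13,21,6) vs β=9 → FL=S FR=W RL=W RR=S
t=13: phase=(17,23,7,16) vs β=9 → FL=W FR=W RL=S RR=W
t=30: phase=(10,16,0,9) vs β=9 → FL=W FR=W RL=S RR=W
t=36: phase=(16,22,6,15) vs β=9 → FL=W FR=W RL=S RR=W
t=38: phase=(18,0,8,17) vs β=9 → FL=W FR=S RL=S RR=W
t=40: phase=(20,2,10,19) vs β=9 → FL=W FR=S RL=W RR=W
t=45: phase=(1,7,15,0) vs β=9 → FL=S FR=S RL=W RR=S
t=46: phase=(2,8,16,1) vs β=9 → FL=S FR=S RL=W RR=S


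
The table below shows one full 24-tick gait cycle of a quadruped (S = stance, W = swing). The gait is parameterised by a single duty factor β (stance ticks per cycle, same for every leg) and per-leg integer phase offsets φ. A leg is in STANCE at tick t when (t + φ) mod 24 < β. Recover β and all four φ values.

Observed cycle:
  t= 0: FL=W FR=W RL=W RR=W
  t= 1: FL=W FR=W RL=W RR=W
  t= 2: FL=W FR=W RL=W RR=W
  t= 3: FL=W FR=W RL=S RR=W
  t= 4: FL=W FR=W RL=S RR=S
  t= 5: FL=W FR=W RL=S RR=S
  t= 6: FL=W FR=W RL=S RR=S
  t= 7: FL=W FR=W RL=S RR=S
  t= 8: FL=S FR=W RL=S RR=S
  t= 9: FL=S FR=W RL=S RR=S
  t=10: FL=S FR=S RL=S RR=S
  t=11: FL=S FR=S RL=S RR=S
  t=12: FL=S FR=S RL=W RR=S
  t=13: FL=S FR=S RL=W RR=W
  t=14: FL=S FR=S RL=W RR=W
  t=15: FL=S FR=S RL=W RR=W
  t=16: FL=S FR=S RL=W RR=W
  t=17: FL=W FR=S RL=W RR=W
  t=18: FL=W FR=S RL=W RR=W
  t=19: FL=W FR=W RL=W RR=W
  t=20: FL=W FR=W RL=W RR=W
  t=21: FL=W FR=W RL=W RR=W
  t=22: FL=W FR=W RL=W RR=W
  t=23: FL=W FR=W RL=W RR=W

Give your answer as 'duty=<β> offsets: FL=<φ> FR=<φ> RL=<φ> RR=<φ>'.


duty=9 offsets: FL=16 FR=14 RL=21 RR=20

duty β = stance ticks per leg = 9
FL: stance ticks = 9; W→S at t=8 → φ=16
FR: stance ticks = 9; W→S at t=10 → φ=14
RL: stance ticks = 9; W→S at t=3 → φ=21
RR: stance ticks = 9; W→S at t=4 → φ=20


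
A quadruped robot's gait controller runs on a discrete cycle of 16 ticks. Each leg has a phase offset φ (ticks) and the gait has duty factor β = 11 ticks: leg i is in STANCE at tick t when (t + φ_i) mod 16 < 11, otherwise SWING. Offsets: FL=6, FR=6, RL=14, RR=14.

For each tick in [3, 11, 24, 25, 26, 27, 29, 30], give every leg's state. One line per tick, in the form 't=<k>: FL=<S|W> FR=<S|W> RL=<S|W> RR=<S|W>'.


t=3: phase=(9,9,1,1) vs β=11 → FL=S FR=S RL=S RR=S
t=11: phase=(1,1,9,9) vs β=11 → FL=S FR=S RL=S RR=S
t=24: phase=(14,14,6,6) vs β=11 → FL=W FR=W RL=S RR=S
t=25: phase=(15,15,7,7) vs β=11 → FL=W FR=W RL=S RR=S
t=26: phase=(0,0,8,8) vs β=11 → FL=S FR=S RL=S RR=S
t=27: phase=(1,1,9,9) vs β=11 → FL=S FR=S RL=S RR=S
t=29: phase=(3,3,11,11) vs β=11 → FL=S FR=S RL=W RR=W
t=30: phase=(4,4,12,12) vs β=11 → FL=S FR=S RL=W RR=W

t=3: FL=S FR=S RL=S RR=S
t=11: FL=S FR=S RL=S RR=S
t=24: FL=W FR=W RL=S RR=S
t=25: FL=W FR=W RL=S RR=S
t=26: FL=S FR=S RL=S RR=S
t=27: FL=S FR=S RL=S RR=S
t=29: FL=S FR=S RL=W RR=W
t=30: FL=S FR=S RL=W RR=W


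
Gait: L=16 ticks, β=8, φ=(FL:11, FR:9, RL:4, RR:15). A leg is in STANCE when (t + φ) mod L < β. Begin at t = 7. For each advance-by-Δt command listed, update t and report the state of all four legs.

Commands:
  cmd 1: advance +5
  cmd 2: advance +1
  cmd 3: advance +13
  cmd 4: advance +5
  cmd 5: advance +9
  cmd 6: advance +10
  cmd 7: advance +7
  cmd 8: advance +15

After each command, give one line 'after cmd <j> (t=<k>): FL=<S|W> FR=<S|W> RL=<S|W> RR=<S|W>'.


after cmd 1 (t=12): FL=S FR=S RL=S RR=W
after cmd 2 (t=13): FL=W FR=S RL=S RR=W
after cmd 3 (t=26): FL=S FR=S RL=W RR=W
after cmd 4 (t=31): FL=W FR=W RL=S RR=W
after cmd 5 (t=40): FL=S FR=S RL=W RR=S
after cmd 6 (t=50): FL=W FR=W RL=S RR=S
after cmd 7 (t=57): FL=S FR=S RL=W RR=W
after cmd 8 (t=72): FL=S FR=S RL=W RR=S

start t=7: FL=S FR=S RL=W RR=S
cmd 1: advance +5 → t=12, phase=(7,5,0,11) → FL=S FR=S RL=S RR=W
cmd 2: advance +1 → t=13, phase=(8,6,1,12) → FL=W FR=S RL=S RR=W
cmd 3: advance +13 → t=26, phase=(5,3,14,9) → FL=S FR=S RL=W RR=W
cmd 4: advance +5 → t=31, phase=(10,8,3,14) → FL=W FR=W RL=S RR=W
cmd 5: advance +9 → t=40, phase=(3,1,12,7) → FL=S FR=S RL=W RR=S
cmd 6: advance +10 → t=50, phase=(13,11,6,1) → FL=W FR=W RL=S RR=S
cmd 7: advance +7 → t=57, phase=(4,2,13,8) → FL=S FR=S RL=W RR=W
cmd 8: advance +15 → t=72, phase=(3,1,12,7) → FL=S FR=S RL=W RR=S


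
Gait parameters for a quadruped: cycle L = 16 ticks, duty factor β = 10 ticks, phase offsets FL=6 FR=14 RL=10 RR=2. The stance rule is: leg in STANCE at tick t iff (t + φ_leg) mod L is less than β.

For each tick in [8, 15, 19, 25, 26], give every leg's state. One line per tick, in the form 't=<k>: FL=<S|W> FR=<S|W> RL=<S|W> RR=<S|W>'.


t=8: FL=W FR=S RL=S RR=W
t=15: FL=S FR=W RL=S RR=S
t=19: FL=S FR=S RL=W RR=S
t=25: FL=W FR=S RL=S RR=W
t=26: FL=S FR=S RL=S RR=W

t=8: phase=(14,6,2,10) vs β=10 → FL=W FR=S RL=S RR=W
t=15: phase=(5,13,9,1) vs β=10 → FL=S FR=W RL=S RR=S
t=19: phase=(9,1,13,5) vs β=10 → FL=S FR=S RL=W RR=S
t=25: phase=(15,7,3,11) vs β=10 → FL=W FR=S RL=S RR=W
t=26: phase=(0,8,4,12) vs β=10 → FL=S FR=S RL=S RR=W


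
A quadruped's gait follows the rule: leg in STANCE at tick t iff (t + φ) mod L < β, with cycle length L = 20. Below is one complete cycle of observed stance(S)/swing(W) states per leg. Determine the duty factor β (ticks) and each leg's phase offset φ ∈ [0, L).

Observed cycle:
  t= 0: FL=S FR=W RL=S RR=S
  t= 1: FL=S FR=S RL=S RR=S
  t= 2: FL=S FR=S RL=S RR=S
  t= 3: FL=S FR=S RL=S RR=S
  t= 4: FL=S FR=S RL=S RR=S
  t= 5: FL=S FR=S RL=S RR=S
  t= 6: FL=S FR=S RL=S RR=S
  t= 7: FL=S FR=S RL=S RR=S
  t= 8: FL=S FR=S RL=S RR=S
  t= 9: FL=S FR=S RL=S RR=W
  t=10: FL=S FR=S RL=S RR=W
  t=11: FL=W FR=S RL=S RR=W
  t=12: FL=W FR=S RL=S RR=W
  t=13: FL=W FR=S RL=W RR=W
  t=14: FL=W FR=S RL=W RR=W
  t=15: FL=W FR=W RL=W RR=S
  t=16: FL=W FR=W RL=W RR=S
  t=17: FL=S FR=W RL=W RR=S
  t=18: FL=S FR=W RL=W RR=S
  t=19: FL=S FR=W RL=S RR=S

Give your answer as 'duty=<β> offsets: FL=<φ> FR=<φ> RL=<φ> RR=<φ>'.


duty β = stance ticks per leg = 14
FL: stance ticks = 14; W→S at t=17 → φ=3
FR: stance ticks = 14; W→S at t=1 → φ=19
RL: stance ticks = 14; W→S at t=19 → φ=1
RR: stance ticks = 14; W→S at t=15 → φ=5

duty=14 offsets: FL=3 FR=19 RL=1 RR=5


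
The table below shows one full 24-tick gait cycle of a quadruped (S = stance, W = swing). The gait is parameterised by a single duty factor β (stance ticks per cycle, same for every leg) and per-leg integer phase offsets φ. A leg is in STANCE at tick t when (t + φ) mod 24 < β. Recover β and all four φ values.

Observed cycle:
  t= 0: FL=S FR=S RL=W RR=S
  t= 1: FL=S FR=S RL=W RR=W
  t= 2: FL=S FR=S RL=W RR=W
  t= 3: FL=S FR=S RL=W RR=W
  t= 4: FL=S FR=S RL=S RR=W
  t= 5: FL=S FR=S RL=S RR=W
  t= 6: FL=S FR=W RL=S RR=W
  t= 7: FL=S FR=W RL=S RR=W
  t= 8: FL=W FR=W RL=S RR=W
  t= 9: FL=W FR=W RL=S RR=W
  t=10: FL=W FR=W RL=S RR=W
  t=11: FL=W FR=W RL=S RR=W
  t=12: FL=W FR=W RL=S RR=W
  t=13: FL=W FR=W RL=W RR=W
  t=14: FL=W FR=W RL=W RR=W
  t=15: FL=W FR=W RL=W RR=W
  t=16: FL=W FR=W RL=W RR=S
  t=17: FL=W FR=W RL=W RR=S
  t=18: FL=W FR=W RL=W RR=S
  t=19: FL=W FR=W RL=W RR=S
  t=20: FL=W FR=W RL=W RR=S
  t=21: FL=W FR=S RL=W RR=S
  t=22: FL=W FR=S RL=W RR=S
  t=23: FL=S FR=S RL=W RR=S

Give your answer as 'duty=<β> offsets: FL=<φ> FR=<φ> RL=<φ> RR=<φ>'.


duty=9 offsets: FL=1 FR=3 RL=20 RR=8

duty β = stance ticks per leg = 9
FL: stance ticks = 9; W→S at t=23 → φ=1
FR: stance ticks = 9; W→S at t=21 → φ=3
RL: stance ticks = 9; W→S at t=4 → φ=20
RR: stance ticks = 9; W→S at t=16 → φ=8


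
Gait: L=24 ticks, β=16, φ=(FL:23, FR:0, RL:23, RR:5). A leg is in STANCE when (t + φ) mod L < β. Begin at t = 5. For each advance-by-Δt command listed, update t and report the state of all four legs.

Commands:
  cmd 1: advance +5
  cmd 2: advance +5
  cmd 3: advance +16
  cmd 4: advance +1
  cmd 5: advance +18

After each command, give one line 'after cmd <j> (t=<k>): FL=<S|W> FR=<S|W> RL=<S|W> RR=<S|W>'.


after cmd 1 (t=10): FL=S FR=S RL=S RR=S
after cmd 2 (t=15): FL=S FR=S RL=S RR=W
after cmd 3 (t=31): FL=S FR=S RL=S RR=S
after cmd 4 (t=32): FL=S FR=S RL=S RR=S
after cmd 5 (t=50): FL=S FR=S RL=S RR=S

start t=5: FL=S FR=S RL=S RR=S
cmd 1: advance +5 → t=10, phase=(9,10,9,15) → FL=S FR=S RL=S RR=S
cmd 2: advance +5 → t=15, phase=(14,15,14,20) → FL=S FR=S RL=S RR=W
cmd 3: advance +16 → t=31, phase=(6,7,6,12) → FL=S FR=S RL=S RR=S
cmd 4: advance +1 → t=32, phase=(7,8,7,13) → FL=S FR=S RL=S RR=S
cmd 5: advance +18 → t=50, phase=(1,2,1,7) → FL=S FR=S RL=S RR=S


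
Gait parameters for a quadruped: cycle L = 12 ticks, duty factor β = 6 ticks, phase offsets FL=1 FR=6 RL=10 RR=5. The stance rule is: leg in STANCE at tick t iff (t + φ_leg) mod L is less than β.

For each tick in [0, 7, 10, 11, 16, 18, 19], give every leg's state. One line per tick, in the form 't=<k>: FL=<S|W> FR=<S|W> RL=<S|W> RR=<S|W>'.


t=0: phase=(1,6,10,5) vs β=6 → FL=S FR=W RL=W RR=S
t=7: phase=(8,1,5,0) vs β=6 → FL=W FR=S RL=S RR=S
t=10: phase=(11,4,8,3) vs β=6 → FL=W FR=S RL=W RR=S
t=11: phase=(0,5,9,4) vs β=6 → FL=S FR=S RL=W RR=S
t=16: phase=(5,10,2,9) vs β=6 → FL=S FR=W RL=S RR=W
t=18: phase=(7,0,4,11) vs β=6 → FL=W FR=S RL=S RR=W
t=19: phase=(8,1,5,0) vs β=6 → FL=W FR=S RL=S RR=S

t=0: FL=S FR=W RL=W RR=S
t=7: FL=W FR=S RL=S RR=S
t=10: FL=W FR=S RL=W RR=S
t=11: FL=S FR=S RL=W RR=S
t=16: FL=S FR=W RL=S RR=W
t=18: FL=W FR=S RL=S RR=W
t=19: FL=W FR=S RL=S RR=S


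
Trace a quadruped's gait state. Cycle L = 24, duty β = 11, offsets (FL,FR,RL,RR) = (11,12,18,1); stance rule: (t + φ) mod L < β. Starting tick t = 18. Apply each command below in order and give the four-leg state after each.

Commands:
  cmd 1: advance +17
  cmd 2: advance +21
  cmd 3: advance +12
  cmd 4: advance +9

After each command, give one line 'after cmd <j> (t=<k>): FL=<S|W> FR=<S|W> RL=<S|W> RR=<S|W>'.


start t=18: FL=S FR=S RL=W RR=W
cmd 1: advance +17 → t=35, phase=(22,23,5,12) → FL=W FR=W RL=S RR=W
cmd 2: advance +21 → t=56, phase=(19,20,2,9) → FL=W FR=W RL=S RR=S
cmd 3: advance +12 → t=68, phase=(7,8,14,21) → FL=S FR=S RL=W RR=W
cmd 4: advance +9 → t=77, phase=(16,17,23,6) → FL=W FR=W RL=W RR=S

after cmd 1 (t=35): FL=W FR=W RL=S RR=W
after cmd 2 (t=56): FL=W FR=W RL=S RR=S
after cmd 3 (t=68): FL=S FR=S RL=W RR=W
after cmd 4 (t=77): FL=W FR=W RL=W RR=S


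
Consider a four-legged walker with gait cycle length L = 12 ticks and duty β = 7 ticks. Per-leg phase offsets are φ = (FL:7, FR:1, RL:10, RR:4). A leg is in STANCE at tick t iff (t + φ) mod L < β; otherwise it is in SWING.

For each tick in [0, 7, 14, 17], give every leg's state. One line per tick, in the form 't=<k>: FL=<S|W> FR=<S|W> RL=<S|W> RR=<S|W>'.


t=0: phase=(7,1,10,4) vs β=7 → FL=W FR=S RL=W RR=S
t=7: phase=(2,8,5,11) vs β=7 → FL=S FR=W RL=S RR=W
t=14: phase=(9,3,0,6) vs β=7 → FL=W FR=S RL=S RR=S
t=17: phase=(0,6,3,9) vs β=7 → FL=S FR=S RL=S RR=W

t=0: FL=W FR=S RL=W RR=S
t=7: FL=S FR=W RL=S RR=W
t=14: FL=W FR=S RL=S RR=S
t=17: FL=S FR=S RL=S RR=W


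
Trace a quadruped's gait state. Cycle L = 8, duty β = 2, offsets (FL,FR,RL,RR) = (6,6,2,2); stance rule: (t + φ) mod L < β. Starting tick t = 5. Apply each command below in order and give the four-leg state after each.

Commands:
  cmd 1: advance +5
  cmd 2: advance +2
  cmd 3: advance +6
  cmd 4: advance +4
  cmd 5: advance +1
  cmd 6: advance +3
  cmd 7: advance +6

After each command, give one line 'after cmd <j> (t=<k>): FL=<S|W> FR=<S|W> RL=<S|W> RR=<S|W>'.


after cmd 1 (t=10): FL=S FR=S RL=W RR=W
after cmd 2 (t=12): FL=W FR=W RL=W RR=W
after cmd 3 (t=18): FL=S FR=S RL=W RR=W
after cmd 4 (t=22): FL=W FR=W RL=S RR=S
after cmd 5 (t=23): FL=W FR=W RL=S RR=S
after cmd 6 (t=26): FL=S FR=S RL=W RR=W
after cmd 7 (t=32): FL=W FR=W RL=W RR=W

start t=5: FL=W FR=W RL=W RR=W
cmd 1: advance +5 → t=10, phase=(0,0,4,4) → FL=S FR=S RL=W RR=W
cmd 2: advance +2 → t=12, phase=(2,2,6,6) → FL=W FR=W RL=W RR=W
cmd 3: advance +6 → t=18, phase=(0,0,4,4) → FL=S FR=S RL=W RR=W
cmd 4: advance +4 → t=22, phase=(4,4,0,0) → FL=W FR=W RL=S RR=S
cmd 5: advance +1 → t=23, phase=(5,5,1,1) → FL=W FR=W RL=S RR=S
cmd 6: advance +3 → t=26, phase=(0,0,4,4) → FL=S FR=S RL=W RR=W
cmd 7: advance +6 → t=32, phase=(6,6,2,2) → FL=W FR=W RL=W RR=W


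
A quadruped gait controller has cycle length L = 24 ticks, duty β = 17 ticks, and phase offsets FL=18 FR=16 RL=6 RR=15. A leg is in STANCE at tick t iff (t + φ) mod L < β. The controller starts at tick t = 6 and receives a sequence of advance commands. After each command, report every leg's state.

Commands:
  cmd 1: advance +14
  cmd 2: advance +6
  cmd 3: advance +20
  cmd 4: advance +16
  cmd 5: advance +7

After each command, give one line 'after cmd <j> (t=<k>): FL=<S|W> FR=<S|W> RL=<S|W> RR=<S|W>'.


start t=6: FL=S FR=W RL=S RR=W
cmd 1: advance +14 → t=20, phase=(14,12,2,11) → FL=S FR=S RL=S RR=S
cmd 2: advance +6 → t=26, phase=(20,18,8,17) → FL=W FR=W RL=S RR=W
cmd 3: advance +20 → t=46, phase=(16,14,4,13) → FL=S FR=S RL=S RR=S
cmd 4: advance +16 → t=62, phase=(8,6,20,5) → FL=S FR=S RL=W RR=S
cmd 5: advance +7 → t=69, phase=(15,13,3,12) → FL=S FR=S RL=S RR=S

after cmd 1 (t=20): FL=S FR=S RL=S RR=S
after cmd 2 (t=26): FL=W FR=W RL=S RR=W
after cmd 3 (t=46): FL=S FR=S RL=S RR=S
after cmd 4 (t=62): FL=S FR=S RL=W RR=S
after cmd 5 (t=69): FL=S FR=S RL=S RR=S


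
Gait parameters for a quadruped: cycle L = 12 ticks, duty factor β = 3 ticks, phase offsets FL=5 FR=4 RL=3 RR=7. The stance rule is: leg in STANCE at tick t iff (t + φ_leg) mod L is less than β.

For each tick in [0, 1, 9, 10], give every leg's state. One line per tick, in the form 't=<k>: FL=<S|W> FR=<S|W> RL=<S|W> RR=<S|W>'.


t=0: phase=(5,4,3,7) vs β=3 → FL=W FR=W RL=W RR=W
t=1: phase=(6,5,4,8) vs β=3 → FL=W FR=W RL=W RR=W
t=9: phase=(2,1,0,4) vs β=3 → FL=S FR=S RL=S RR=W
t=10: phase=(3,2,1,5) vs β=3 → FL=W FR=S RL=S RR=W

t=0: FL=W FR=W RL=W RR=W
t=1: FL=W FR=W RL=W RR=W
t=9: FL=S FR=S RL=S RR=W
t=10: FL=W FR=S RL=S RR=W


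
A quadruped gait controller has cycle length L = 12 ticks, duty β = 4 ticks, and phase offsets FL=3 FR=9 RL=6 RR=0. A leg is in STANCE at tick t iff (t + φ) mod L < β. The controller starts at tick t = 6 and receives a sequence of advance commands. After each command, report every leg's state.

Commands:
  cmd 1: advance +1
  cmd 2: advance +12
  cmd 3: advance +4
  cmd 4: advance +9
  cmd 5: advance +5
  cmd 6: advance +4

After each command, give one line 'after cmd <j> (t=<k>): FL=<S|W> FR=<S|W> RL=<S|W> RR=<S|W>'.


start t=6: FL=W FR=S RL=S RR=W
cmd 1: advance +1 → t=7, phase=(10,4,1,7) → FL=W FR=W RL=S RR=W
cmd 2: advance +12 → t=19, phase=(10,4,1,7) → FL=W FR=W RL=S RR=W
cmd 3: advance +4 → t=23, phase=(2,8,5,11) → FL=S FR=W RL=W RR=W
cmd 4: advance +9 → t=32, phase=(11,5,2,8) → FL=W FR=W RL=S RR=W
cmd 5: advance +5 → t=37, phase=(4,10,7,1) → FL=W FR=W RL=W RR=S
cmd 6: advance +4 → t=41, phase=(8,2,11,5) → FL=W FR=S RL=W RR=W

after cmd 1 (t=7): FL=W FR=W RL=S RR=W
after cmd 2 (t=19): FL=W FR=W RL=S RR=W
after cmd 3 (t=23): FL=S FR=W RL=W RR=W
after cmd 4 (t=32): FL=W FR=W RL=S RR=W
after cmd 5 (t=37): FL=W FR=W RL=W RR=S
after cmd 6 (t=41): FL=W FR=S RL=W RR=W


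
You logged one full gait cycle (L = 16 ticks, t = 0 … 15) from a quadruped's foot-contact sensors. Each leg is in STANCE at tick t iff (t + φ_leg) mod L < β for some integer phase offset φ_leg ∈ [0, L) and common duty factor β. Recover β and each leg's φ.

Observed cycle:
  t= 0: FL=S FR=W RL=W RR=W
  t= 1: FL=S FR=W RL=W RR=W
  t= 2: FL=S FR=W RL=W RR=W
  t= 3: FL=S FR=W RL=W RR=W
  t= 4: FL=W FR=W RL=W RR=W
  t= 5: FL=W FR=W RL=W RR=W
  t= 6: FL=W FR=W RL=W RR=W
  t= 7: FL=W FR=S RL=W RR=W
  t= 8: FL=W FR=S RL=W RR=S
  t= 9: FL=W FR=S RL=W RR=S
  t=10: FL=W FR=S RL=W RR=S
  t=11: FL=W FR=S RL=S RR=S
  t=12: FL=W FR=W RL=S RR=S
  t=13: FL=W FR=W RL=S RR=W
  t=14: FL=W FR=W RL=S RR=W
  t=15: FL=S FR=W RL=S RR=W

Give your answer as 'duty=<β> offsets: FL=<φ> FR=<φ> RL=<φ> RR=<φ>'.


duty β = stance ticks per leg = 5
FL: stance ticks = 5; W→S at t=15 → φ=1
FR: stance ticks = 5; W→S at t=7 → φ=9
RL: stance ticks = 5; W→S at t=11 → φ=5
RR: stance ticks = 5; W→S at t=8 → φ=8

duty=5 offsets: FL=1 FR=9 RL=5 RR=8


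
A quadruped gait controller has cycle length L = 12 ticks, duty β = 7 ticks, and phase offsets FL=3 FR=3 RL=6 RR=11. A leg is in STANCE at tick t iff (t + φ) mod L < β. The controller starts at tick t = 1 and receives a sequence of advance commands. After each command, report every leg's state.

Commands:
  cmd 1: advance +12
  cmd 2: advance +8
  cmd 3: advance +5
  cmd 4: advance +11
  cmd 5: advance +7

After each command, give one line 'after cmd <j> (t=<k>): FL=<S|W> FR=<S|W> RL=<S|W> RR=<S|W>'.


start t=1: FL=S FR=S RL=W RR=S
cmd 1: advance +12 → t=13, phase=(4,4,7,0) → FL=S FR=S RL=W RR=S
cmd 2: advance +8 → t=21, phase=(0,0,3,8) → FL=S FR=S RL=S RR=W
cmd 3: advance +5 → t=26, phase=(5,5,8,1) → FL=S FR=S RL=W RR=S
cmd 4: advance +11 → t=37, phase=(4,4,7,0) → FL=S FR=S RL=W RR=S
cmd 5: advance +7 → t=44, phase=(11,11,2,7) → FL=W FR=W RL=S RR=W

after cmd 1 (t=13): FL=S FR=S RL=W RR=S
after cmd 2 (t=21): FL=S FR=S RL=S RR=W
after cmd 3 (t=26): FL=S FR=S RL=W RR=S
after cmd 4 (t=37): FL=S FR=S RL=W RR=S
after cmd 5 (t=44): FL=W FR=W RL=S RR=W


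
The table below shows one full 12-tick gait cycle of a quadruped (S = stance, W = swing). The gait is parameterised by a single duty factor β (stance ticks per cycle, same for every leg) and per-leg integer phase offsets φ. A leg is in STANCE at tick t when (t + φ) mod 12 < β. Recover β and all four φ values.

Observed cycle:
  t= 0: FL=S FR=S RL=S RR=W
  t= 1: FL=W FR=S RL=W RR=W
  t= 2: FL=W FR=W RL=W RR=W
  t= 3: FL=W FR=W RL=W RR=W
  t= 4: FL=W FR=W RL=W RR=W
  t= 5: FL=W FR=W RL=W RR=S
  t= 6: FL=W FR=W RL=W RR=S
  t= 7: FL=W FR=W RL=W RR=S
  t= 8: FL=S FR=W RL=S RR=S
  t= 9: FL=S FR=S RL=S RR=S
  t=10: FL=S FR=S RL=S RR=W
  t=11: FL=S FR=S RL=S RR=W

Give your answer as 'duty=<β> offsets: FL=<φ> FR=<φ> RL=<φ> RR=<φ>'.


duty β = stance ticks per leg = 5
FL: stance ticks = 5; W→S at t=8 → φ=4
FR: stance ticks = 5; W→S at t=9 → φ=3
RL: stance ticks = 5; W→S at t=8 → φ=4
RR: stance ticks = 5; W→S at t=5 → φ=7

duty=5 offsets: FL=4 FR=3 RL=4 RR=7


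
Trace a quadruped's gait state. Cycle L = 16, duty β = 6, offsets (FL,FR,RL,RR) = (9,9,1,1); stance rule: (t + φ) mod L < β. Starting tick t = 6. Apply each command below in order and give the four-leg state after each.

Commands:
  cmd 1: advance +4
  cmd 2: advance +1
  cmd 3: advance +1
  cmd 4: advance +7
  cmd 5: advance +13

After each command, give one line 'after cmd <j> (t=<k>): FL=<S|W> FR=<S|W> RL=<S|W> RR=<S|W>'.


after cmd 1 (t=10): FL=S FR=S RL=W RR=W
after cmd 2 (t=11): FL=S FR=S RL=W RR=W
after cmd 3 (t=12): FL=S FR=S RL=W RR=W
after cmd 4 (t=19): FL=W FR=W RL=S RR=S
after cmd 5 (t=32): FL=W FR=W RL=S RR=S

start t=6: FL=W FR=W RL=W RR=W
cmd 1: advance +4 → t=10, phase=(3,3,11,11) → FL=S FR=S RL=W RR=W
cmd 2: advance +1 → t=11, phase=(4,4,12,12) → FL=S FR=S RL=W RR=W
cmd 3: advance +1 → t=12, phase=(5,5,13,13) → FL=S FR=S RL=W RR=W
cmd 4: advance +7 → t=19, phase=(12,12,4,4) → FL=W FR=W RL=S RR=S
cmd 5: advance +13 → t=32, phase=(9,9,1,1) → FL=W FR=W RL=S RR=S


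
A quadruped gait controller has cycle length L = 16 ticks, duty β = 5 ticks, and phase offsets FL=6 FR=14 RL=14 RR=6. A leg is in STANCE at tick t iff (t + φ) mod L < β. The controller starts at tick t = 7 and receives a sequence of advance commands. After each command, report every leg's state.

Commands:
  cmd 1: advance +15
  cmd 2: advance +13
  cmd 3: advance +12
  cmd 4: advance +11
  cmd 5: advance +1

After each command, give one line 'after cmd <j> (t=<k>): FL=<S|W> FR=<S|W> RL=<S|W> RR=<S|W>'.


after cmd 1 (t=22): FL=W FR=S RL=S RR=W
after cmd 2 (t=35): FL=W FR=S RL=S RR=W
after cmd 3 (t=47): FL=W FR=W RL=W RR=W
after cmd 4 (t=58): FL=S FR=W RL=W RR=S
after cmd 5 (t=59): FL=S FR=W RL=W RR=S

start t=7: FL=W FR=W RL=W RR=W
cmd 1: advance +15 → t=22, phase=(12,4,4,12) → FL=W FR=S RL=S RR=W
cmd 2: advance +13 → t=35, phase=(9,1,1,9) → FL=W FR=S RL=S RR=W
cmd 3: advance +12 → t=47, phase=(5,13,13,5) → FL=W FR=W RL=W RR=W
cmd 4: advance +11 → t=58, phase=(0,8,8,0) → FL=S FR=W RL=W RR=S
cmd 5: advance +1 → t=59, phase=(1,9,9,1) → FL=S FR=W RL=W RR=S


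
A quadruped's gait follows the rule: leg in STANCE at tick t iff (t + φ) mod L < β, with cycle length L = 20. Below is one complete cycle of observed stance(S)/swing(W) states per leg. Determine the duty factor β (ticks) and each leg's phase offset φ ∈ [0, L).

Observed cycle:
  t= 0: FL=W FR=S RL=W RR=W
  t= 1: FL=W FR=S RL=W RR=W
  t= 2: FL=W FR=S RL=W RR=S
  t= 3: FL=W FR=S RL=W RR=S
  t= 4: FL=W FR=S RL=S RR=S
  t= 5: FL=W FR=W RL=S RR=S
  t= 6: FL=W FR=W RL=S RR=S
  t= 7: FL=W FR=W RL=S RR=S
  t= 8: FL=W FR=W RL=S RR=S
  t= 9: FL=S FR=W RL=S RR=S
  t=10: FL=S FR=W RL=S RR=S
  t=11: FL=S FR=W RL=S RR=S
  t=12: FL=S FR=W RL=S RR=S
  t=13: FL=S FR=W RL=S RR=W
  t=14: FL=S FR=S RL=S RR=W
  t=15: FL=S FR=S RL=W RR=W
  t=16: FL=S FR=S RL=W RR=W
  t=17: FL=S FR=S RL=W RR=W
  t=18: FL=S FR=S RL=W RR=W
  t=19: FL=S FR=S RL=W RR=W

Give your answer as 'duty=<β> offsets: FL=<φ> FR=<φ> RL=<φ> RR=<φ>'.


duty=11 offsets: FL=11 FR=6 RL=16 RR=18

duty β = stance ticks per leg = 11
FL: stance ticks = 11; W→S at t=9 → φ=11
FR: stance ticks = 11; W→S at t=14 → φ=6
RL: stance ticks = 11; W→S at t=4 → φ=16
RR: stance ticks = 11; W→S at t=2 → φ=18


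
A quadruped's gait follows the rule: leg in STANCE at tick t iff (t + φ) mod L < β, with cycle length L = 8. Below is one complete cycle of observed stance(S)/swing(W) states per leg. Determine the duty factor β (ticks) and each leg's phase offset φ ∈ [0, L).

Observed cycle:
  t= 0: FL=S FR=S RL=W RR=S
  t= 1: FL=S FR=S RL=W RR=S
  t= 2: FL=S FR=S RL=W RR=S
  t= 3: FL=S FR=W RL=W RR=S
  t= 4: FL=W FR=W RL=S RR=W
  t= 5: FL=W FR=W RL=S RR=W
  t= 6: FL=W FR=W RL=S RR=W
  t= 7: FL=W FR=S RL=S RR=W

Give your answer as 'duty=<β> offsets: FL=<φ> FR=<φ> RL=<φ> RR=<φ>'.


duty=4 offsets: FL=0 FR=1 RL=4 RR=0

duty β = stance ticks per leg = 4
FL: stance ticks = 4; W→S at t=0 → φ=0
FR: stance ticks = 4; W→S at t=7 → φ=1
RL: stance ticks = 4; W→S at t=4 → φ=4
RR: stance ticks = 4; W→S at t=0 → φ=0


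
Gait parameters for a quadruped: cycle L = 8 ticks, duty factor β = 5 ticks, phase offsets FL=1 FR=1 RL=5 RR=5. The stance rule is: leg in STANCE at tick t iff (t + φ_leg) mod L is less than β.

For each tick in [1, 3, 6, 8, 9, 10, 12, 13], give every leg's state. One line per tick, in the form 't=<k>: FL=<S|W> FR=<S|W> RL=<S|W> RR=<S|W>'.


t=1: FL=S FR=S RL=W RR=W
t=3: FL=S FR=S RL=S RR=S
t=6: FL=W FR=W RL=S RR=S
t=8: FL=S FR=S RL=W RR=W
t=9: FL=S FR=S RL=W RR=W
t=10: FL=S FR=S RL=W RR=W
t=12: FL=W FR=W RL=S RR=S
t=13: FL=W FR=W RL=S RR=S

t=1: phase=(2,2,6,6) vs β=5 → FL=S FR=S RL=W RR=W
t=3: phase=(4,4,0,0) vs β=5 → FL=S FR=S RL=S RR=S
t=6: phase=(7,7,3,3) vs β=5 → FL=W FR=W RL=S RR=S
t=8: phase=(1,1,5,5) vs β=5 → FL=S FR=S RL=W RR=W
t=9: phase=(2,2,6,6) vs β=5 → FL=S FR=S RL=W RR=W
t=10: phase=(3,3,7,7) vs β=5 → FL=S FR=S RL=W RR=W
t=12: phase=(5,5,1,1) vs β=5 → FL=W FR=W RL=S RR=S
t=13: phase=(6,6,2,2) vs β=5 → FL=W FR=W RL=S RR=S


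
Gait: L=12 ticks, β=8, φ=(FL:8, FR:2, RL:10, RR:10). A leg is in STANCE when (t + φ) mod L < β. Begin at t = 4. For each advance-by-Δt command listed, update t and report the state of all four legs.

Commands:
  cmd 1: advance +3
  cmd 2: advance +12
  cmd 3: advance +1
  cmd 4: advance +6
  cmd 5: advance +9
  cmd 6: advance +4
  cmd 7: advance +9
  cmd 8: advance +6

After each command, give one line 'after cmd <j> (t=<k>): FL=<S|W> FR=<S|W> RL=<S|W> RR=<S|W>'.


after cmd 1 (t=7): FL=S FR=W RL=S RR=S
after cmd 2 (t=19): FL=S FR=W RL=S RR=S
after cmd 3 (t=20): FL=S FR=W RL=S RR=S
after cmd 4 (t=26): FL=W FR=S RL=S RR=S
after cmd 5 (t=35): FL=S FR=S RL=W RR=W
after cmd 6 (t=39): FL=W FR=S RL=S RR=S
after cmd 7 (t=48): FL=W FR=S RL=W RR=W
after cmd 8 (t=54): FL=S FR=W RL=S RR=S

start t=4: FL=S FR=S RL=S RR=S
cmd 1: advance +3 → t=7, phase=(3,9,5,5) → FL=S FR=W RL=S RR=S
cmd 2: advance +12 → t=19, phase=(3,9,5,5) → FL=S FR=W RL=S RR=S
cmd 3: advance +1 → t=20, phase=(4,10,6,6) → FL=S FR=W RL=S RR=S
cmd 4: advance +6 → t=26, phase=(10,4,0,0) → FL=W FR=S RL=S RR=S
cmd 5: advance +9 → t=35, phase=(7,1,9,9) → FL=S FR=S RL=W RR=W
cmd 6: advance +4 → t=39, phase=(11,5,1,1) → FL=W FR=S RL=S RR=S
cmd 7: advance +9 → t=48, phase=(8,2,10,10) → FL=W FR=S RL=W RR=W
cmd 8: advance +6 → t=54, phase=(2,8,4,4) → FL=S FR=W RL=S RR=S


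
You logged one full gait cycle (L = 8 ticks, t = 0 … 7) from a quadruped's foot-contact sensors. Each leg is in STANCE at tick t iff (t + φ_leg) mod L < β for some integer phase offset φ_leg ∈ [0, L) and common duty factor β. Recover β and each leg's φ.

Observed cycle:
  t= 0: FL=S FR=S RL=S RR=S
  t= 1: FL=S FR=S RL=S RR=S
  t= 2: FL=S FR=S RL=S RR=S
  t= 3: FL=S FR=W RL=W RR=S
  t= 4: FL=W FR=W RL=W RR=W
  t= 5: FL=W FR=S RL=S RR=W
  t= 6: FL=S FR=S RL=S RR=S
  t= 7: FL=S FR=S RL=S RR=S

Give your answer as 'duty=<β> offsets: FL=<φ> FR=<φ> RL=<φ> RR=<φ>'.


duty=6 offsets: FL=2 FR=3 RL=3 RR=2

duty β = stance ticks per leg = 6
FL: stance ticks = 6; W→S at t=6 → φ=2
FR: stance ticks = 6; W→S at t=5 → φ=3
RL: stance ticks = 6; W→S at t=5 → φ=3
RR: stance ticks = 6; W→S at t=6 → φ=2
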